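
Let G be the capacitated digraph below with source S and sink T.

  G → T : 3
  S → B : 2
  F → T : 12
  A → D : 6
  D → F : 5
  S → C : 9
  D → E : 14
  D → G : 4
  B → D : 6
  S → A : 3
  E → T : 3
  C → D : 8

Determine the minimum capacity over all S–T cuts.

11

Augment S→A→D→E→T: bottleneck 3, flow now 3.
Augment S→B→D→F→T: bottleneck 2, flow now 5.
Augment S→C→D→F→T: bottleneck 3, flow now 8.
Augment S→C→D→G→T: bottleneck 3, flow now 11.
No augmenting path remains; maximum flow = 11.
By max-flow min-cut, the minimum cut capacity equals the max flow.
In the residual graph, reachable from S: {S, A, B, C, D, E, G}.
Min-cut edges: D→F (5), E→T (3), G→T (3); capacity 5 + 3 + 3 = 11.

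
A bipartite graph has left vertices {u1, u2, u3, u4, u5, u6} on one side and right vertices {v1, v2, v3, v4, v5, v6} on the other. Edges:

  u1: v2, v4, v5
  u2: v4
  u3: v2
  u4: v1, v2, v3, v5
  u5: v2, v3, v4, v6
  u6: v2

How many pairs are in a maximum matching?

Unit-capacity flow: source→left, listed edges, right→sink; max matching = max flow.
Augmenting path u1→v2 (+1); matched 1.
Augmenting path u2→v4 (+1); matched 2.
Augmenting path u4→v1 (+1); matched 3.
Augmenting path u5→v3 (+1); matched 4.
Augmenting path u3→v2→u1→v5 (+1); matched 5.
No augmenting path remains; maximum matching = 5.
König certificate: {u1, u2, u4, u5, v2} is a vertex cover of size 5 (every listed pair touches it), so no matching can be larger.

5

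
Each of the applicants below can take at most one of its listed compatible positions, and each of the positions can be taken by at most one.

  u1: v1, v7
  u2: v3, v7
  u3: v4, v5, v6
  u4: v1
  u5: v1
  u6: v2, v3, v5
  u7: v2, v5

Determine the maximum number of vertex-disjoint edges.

6

Unit-capacity flow: source→left, listed edges, right→sink; max matching = max flow.
Augmenting path u1→v1 (+1); matched 1.
Augmenting path u2→v3 (+1); matched 2.
Augmenting path u3→v4 (+1); matched 3.
Augmenting path u6→v2 (+1); matched 4.
Augmenting path u7→v5 (+1); matched 5.
Augmenting path u4→v1→u1→v7 (+1); matched 6.
No augmenting path remains; maximum matching = 6.
König certificate: {u1, u2, u3, u6, u7, v1} is a vertex cover of size 6 (every listed pair touches it), so no matching can be larger.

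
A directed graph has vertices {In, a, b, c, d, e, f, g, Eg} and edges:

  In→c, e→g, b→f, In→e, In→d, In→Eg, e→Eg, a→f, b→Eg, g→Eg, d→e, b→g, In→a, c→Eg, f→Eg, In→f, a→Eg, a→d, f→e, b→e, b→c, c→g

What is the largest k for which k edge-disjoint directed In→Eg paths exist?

Assign every edge capacity 1; by Menger, the answer equals the max flow.
Path In→Eg (+1); total 1.
Path In→a→Eg (+1); total 2.
Path In→c→Eg (+1); total 3.
Path In→e→Eg (+1); total 4.
Path In→f→Eg (+1); total 5.
Path In→d→e→g→Eg (+1); total 6.
No residual In→Eg path; max flow = 6.
Certifying cut of size 6: {In→Eg, In→a, In→c, In→d, In→e, In→f}.

6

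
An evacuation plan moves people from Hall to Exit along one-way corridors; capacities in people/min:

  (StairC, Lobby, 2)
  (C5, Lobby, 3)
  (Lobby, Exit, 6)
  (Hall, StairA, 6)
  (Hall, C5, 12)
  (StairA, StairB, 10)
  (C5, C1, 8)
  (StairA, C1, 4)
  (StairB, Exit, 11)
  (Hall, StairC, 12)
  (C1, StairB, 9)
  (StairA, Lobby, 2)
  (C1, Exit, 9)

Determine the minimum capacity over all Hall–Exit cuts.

19

Augment Hall→StairC→Lobby→Exit: bottleneck 2, flow now 2.
Augment Hall→StairA→StairB→Exit: bottleneck 6, flow now 8.
Augment Hall→C5→Lobby→Exit: bottleneck 3, flow now 11.
Augment Hall→C5→C1→Exit: bottleneck 8, flow now 19.
No augmenting path remains; maximum flow = 19.
By max-flow min-cut, the minimum cut capacity equals the max flow.
In the residual graph, reachable from Hall: {Hall, StairC, C5}.
Min-cut edges: Hall→StairA (6), StairC→Lobby (2), C5→Lobby (3), C5→C1 (8); capacity 6 + 2 + 3 + 8 = 19.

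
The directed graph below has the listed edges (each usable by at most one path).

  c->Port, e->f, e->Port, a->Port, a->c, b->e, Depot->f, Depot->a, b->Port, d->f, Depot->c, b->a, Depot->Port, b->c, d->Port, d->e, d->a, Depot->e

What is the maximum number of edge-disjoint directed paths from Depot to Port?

Assign every edge capacity 1; by Menger, the answer equals the max flow.
Path Depot→Port (+1); total 1.
Path Depot→a→Port (+1); total 2.
Path Depot→c→Port (+1); total 3.
Path Depot→e→Port (+1); total 4.
No residual Depot→Port path; max flow = 4.
Certifying cut of size 4: {Depot→Port, Depot→a, Depot→c, Depot→e}.

4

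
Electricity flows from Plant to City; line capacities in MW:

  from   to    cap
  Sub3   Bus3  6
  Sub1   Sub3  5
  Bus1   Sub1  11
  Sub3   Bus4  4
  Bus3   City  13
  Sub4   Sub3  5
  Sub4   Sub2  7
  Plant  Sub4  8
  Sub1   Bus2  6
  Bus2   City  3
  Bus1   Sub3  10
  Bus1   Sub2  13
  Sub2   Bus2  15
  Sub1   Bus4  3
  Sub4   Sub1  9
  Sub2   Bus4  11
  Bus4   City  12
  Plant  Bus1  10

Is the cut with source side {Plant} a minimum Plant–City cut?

Yes — it is a minimum cut (capacity 18).

Given cut capacity: 10 + 8 = 18.
Augment Plant→Bus1→Sub2→Bus4→City: bottleneck 10, flow now 10.
Augment Plant→Sub4→Sub2→Bus4→City: bottleneck 1, flow now 11.
Augment Plant→Sub4→Sub2→Bus2→City: bottleneck 3, flow now 14.
Augment Plant→Sub4→Sub1→Bus4→City: bottleneck 1, flow now 15.
Augment Plant→Sub4→Sub3→Bus3→City: bottleneck 3, flow now 18.
No augmenting path remains; maximum flow = 18.
Cut capacity 18 equals the max flow, so it is a minimum cut.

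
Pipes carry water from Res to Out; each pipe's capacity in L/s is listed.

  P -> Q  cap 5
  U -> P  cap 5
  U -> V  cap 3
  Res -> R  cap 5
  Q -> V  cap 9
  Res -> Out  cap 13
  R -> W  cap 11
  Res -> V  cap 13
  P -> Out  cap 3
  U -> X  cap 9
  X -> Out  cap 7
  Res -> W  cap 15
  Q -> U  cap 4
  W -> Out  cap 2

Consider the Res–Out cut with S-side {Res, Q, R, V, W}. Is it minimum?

Given cut capacity: 13 + 4 + 2 = 19.
Augment Res→Out: bottleneck 13, flow now 13.
Augment Res→W→Out: bottleneck 2, flow now 15.
No augmenting path remains; maximum flow = 15.
In the residual graph, reachable from Res: {Res, R, V, W}.
Min-cut edges: Res→Out (13), W→Out (2); capacity 13 + 2 = 15.
Cut capacity 19 exceeds the max flow 15, so it is not minimum.

No — its capacity is 19, but the minimum cut has capacity 15.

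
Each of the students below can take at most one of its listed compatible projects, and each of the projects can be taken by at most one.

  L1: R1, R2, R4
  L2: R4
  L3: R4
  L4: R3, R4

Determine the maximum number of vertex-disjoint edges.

3

Unit-capacity flow: source→left, listed edges, right→sink; max matching = max flow.
Augmenting path L1→R1 (+1); matched 1.
Augmenting path L2→R4 (+1); matched 2.
Augmenting path L4→R3 (+1); matched 3.
No augmenting path remains; maximum matching = 3.
König certificate: {L1, L4, R4} is a vertex cover of size 3 (every listed pair touches it), so no matching can be larger.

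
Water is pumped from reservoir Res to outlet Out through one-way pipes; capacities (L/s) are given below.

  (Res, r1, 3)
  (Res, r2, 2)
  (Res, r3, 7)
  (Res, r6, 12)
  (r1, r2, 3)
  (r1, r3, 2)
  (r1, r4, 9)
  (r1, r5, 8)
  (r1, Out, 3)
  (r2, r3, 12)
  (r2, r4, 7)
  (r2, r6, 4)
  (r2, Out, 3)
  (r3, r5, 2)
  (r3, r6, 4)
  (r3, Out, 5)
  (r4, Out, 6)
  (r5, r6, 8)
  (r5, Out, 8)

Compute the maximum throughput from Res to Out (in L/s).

12

Augment Res→r1→Out: bottleneck 3, flow now 3.
Augment Res→r2→Out: bottleneck 2, flow now 5.
Augment Res→r3→Out: bottleneck 5, flow now 10.
Augment Res→r3→r5→Out: bottleneck 2, flow now 12.
No augmenting path remains; maximum flow = 12.
In the residual graph, reachable from Res: {Res, r6}.
Min-cut edges: Res→r1 (3), Res→r2 (2), Res→r3 (7); capacity 3 + 2 + 7 = 12.
This cut is saturated, so no flow can exceed 12.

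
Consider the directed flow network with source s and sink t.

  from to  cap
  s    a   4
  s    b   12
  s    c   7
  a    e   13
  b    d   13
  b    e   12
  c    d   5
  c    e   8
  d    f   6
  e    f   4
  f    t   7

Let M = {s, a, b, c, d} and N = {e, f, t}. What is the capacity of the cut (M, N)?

39

Edges leaving {s, a, b, c, d}: a→e (13), b→e (12), c→e (8), d→f (6).
Cut capacity = 13 + 12 + 8 + 6 = 39.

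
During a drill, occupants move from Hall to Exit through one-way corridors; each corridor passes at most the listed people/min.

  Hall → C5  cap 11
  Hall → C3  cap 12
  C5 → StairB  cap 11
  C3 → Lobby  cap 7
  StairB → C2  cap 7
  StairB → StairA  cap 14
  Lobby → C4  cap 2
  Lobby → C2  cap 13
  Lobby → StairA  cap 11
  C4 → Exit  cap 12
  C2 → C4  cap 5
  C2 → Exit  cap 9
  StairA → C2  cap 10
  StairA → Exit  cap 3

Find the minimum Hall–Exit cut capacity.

Augment Hall→C5→StairB→C2→Exit: bottleneck 7, flow now 7.
Augment Hall→C5→StairB→StairA→Exit: bottleneck 3, flow now 10.
Augment Hall→C3→Lobby→C4→Exit: bottleneck 2, flow now 12.
Augment Hall→C3→Lobby→C2→Exit: bottleneck 2, flow now 14.
Augment Hall→C3→Lobby→C2→C4→Exit: bottleneck 3, flow now 17.
Augment Hall→C5→StairB→StairA→C2→C4→Exit: bottleneck 1, flow now 18.
No augmenting path remains; maximum flow = 18.
By max-flow min-cut, the minimum cut capacity equals the max flow.
In the residual graph, reachable from Hall: {Hall, C3}.
Min-cut edges: Hall→C5 (11), C3→Lobby (7); capacity 11 + 7 = 18.

18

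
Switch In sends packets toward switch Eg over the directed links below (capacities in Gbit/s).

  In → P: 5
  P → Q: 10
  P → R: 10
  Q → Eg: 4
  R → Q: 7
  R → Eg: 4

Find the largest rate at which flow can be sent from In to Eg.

Augment In→P→Q→Eg: bottleneck 4, flow now 4.
Augment In→P→R→Eg: bottleneck 1, flow now 5.
No augmenting path remains; maximum flow = 5.
In the residual graph, reachable from In: {In}.
Min-cut edges: In→P (5); capacity 5 = 5.
This cut is saturated, so no flow can exceed 5.

5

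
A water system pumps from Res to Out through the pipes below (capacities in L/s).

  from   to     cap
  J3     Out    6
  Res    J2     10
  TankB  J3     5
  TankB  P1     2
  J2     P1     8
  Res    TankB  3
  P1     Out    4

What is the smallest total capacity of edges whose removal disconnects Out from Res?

7

Augment Res→TankB→P1→Out: bottleneck 2, flow now 2.
Augment Res→TankB→J3→Out: bottleneck 1, flow now 3.
Augment Res→J2→P1→Out: bottleneck 2, flow now 5.
Augment Res→J2→P1→TankB→J3→Out: bottleneck 2, flow now 7. (uses reverse residual edge)
No augmenting path remains; maximum flow = 7.
By max-flow min-cut, the minimum cut capacity equals the max flow.
In the residual graph, reachable from Res: {Res, J2, P1}.
Min-cut edges: Res→TankB (3), P1→Out (4); capacity 3 + 4 = 7.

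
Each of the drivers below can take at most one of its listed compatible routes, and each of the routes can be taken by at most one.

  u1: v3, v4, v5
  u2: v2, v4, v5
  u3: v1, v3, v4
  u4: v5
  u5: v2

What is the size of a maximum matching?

5

Unit-capacity flow: source→left, listed edges, right→sink; max matching = max flow.
Augmenting path u1→v3 (+1); matched 1.
Augmenting path u2→v2 (+1); matched 2.
Augmenting path u3→v1 (+1); matched 3.
Augmenting path u4→v5 (+1); matched 4.
Augmenting path u5→v2→u2→v4 (+1); matched 5.
No augmenting path remains; maximum matching = 5.
König certificate: {u1, u2, u3, u4, u5} is a vertex cover of size 5 (every listed pair touches it), so no matching can be larger.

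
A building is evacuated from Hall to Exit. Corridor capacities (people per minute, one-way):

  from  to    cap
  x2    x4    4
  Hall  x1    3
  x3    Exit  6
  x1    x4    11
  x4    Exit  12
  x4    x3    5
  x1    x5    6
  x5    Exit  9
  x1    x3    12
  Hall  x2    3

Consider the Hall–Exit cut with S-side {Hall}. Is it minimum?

Yes — it is a minimum cut (capacity 6).

Given cut capacity: 3 + 3 = 6.
Augment Hall→x1→x3→Exit: bottleneck 3, flow now 3.
Augment Hall→x2→x4→Exit: bottleneck 3, flow now 6.
No augmenting path remains; maximum flow = 6.
Cut capacity 6 equals the max flow, so it is a minimum cut.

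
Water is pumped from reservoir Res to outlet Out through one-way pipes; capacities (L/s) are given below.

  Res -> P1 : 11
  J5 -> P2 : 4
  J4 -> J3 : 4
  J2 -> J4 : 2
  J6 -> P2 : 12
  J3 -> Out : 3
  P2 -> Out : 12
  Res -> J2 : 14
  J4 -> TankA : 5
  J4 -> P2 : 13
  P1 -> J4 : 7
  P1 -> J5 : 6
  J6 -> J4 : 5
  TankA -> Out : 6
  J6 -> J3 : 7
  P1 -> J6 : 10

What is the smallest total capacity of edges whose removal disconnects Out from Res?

13

Augment Res→P1→J4→TankA→Out: bottleneck 5, flow now 5.
Augment Res→P1→J4→P2→Out: bottleneck 2, flow now 7.
Augment Res→P1→J6→P2→Out: bottleneck 4, flow now 11.
Augment Res→J2→J4→P2→Out: bottleneck 2, flow now 13.
No augmenting path remains; maximum flow = 13.
By max-flow min-cut, the minimum cut capacity equals the max flow.
In the residual graph, reachable from Res: {Res, J2}.
Min-cut edges: Res→P1 (11), J2→J4 (2); capacity 11 + 2 = 13.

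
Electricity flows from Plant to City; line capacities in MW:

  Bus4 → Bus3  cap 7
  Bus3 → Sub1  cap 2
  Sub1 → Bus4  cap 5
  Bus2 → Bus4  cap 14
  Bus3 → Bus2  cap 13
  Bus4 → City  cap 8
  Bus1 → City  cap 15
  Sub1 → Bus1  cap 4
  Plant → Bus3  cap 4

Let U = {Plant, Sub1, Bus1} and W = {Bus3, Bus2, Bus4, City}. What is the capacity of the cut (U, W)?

24

Edges leaving {Plant, Sub1, Bus1}: Plant→Bus3 (4), Sub1→Bus4 (5), Bus1→City (15).
Cut capacity = 4 + 5 + 15 = 24.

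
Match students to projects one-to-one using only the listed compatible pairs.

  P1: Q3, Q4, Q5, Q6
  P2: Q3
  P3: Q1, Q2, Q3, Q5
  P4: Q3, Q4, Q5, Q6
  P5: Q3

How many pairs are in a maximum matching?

4

Unit-capacity flow: source→left, listed edges, right→sink; max matching = max flow.
Augmenting path P1→Q3 (+1); matched 1.
Augmenting path P3→Q1 (+1); matched 2.
Augmenting path P4→Q4 (+1); matched 3.
Augmenting path P2→Q3→P1→Q5 (+1); matched 4.
No augmenting path remains; maximum matching = 4.
König certificate: {P1, P3, P4, Q3} is a vertex cover of size 4 (every listed pair touches it), so no matching can be larger.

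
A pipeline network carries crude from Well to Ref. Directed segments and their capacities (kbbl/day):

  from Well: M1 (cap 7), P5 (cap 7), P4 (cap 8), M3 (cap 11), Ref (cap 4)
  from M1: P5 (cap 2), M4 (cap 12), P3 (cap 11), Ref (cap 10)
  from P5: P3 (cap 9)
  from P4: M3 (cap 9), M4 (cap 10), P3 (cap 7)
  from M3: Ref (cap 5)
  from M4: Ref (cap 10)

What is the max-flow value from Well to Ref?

24

Augment Well→Ref: bottleneck 4, flow now 4.
Augment Well→M1→Ref: bottleneck 7, flow now 11.
Augment Well→M3→Ref: bottleneck 5, flow now 16.
Augment Well→P4→M4→Ref: bottleneck 8, flow now 24.
No augmenting path remains; maximum flow = 24.
In the residual graph, reachable from Well: {Well, P5, M3, P3}.
Min-cut edges: Well→M1 (7), Well→P4 (8), Well→Ref (4), M3→Ref (5); capacity 7 + 8 + 4 + 5 = 24.
This cut is saturated, so no flow can exceed 24.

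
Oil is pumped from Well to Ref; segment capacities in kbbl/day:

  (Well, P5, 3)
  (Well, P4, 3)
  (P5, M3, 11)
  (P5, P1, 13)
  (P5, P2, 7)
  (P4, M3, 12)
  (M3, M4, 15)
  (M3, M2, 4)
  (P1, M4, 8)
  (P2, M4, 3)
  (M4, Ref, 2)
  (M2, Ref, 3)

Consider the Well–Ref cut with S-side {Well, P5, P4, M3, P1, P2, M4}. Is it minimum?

No — its capacity is 6, but the minimum cut has capacity 5.

Given cut capacity: 4 + 2 = 6.
Augment Well→P5→M3→M4→Ref: bottleneck 2, flow now 2.
Augment Well→P5→M3→M2→Ref: bottleneck 1, flow now 3.
Augment Well→P4→M3→M2→Ref: bottleneck 2, flow now 5.
No augmenting path remains; maximum flow = 5.
In the residual graph, reachable from Well: {Well, P5, P4, M3, P1, P2, M4, M2}.
Min-cut edges: M4→Ref (2), M2→Ref (3); capacity 2 + 3 = 5.
Cut capacity 6 exceeds the max flow 5, so it is not minimum.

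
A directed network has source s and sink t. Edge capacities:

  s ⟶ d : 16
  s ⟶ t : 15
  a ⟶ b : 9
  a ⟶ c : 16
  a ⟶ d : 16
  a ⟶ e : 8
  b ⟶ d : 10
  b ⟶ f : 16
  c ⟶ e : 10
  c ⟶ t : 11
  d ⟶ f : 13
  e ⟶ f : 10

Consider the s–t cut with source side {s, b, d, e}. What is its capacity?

54

Edges leaving {s, b, d, e}: s→t (15), b→f (16), d→f (13), e→f (10).
Cut capacity = 15 + 16 + 13 + 10 = 54.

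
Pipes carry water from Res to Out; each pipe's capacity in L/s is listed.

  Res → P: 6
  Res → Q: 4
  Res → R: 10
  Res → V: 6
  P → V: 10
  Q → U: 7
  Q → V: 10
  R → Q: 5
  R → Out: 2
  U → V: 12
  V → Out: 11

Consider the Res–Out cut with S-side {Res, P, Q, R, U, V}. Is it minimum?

Yes — it is a minimum cut (capacity 13).

Given cut capacity: 2 + 11 = 13.
Augment Res→R→Out: bottleneck 2, flow now 2.
Augment Res→V→Out: bottleneck 6, flow now 8.
Augment Res→P→V→Out: bottleneck 5, flow now 13.
No augmenting path remains; maximum flow = 13.
Cut capacity 13 equals the max flow, so it is a minimum cut.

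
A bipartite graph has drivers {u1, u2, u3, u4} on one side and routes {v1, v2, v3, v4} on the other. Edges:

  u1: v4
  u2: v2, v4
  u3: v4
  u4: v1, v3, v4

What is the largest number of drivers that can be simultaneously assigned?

3

Unit-capacity flow: source→left, listed edges, right→sink; max matching = max flow.
Augmenting path u1→v4 (+1); matched 1.
Augmenting path u2→v2 (+1); matched 2.
Augmenting path u4→v1 (+1); matched 3.
No augmenting path remains; maximum matching = 3.
König certificate: {u2, u4, v4} is a vertex cover of size 3 (every listed pair touches it), so no matching can be larger.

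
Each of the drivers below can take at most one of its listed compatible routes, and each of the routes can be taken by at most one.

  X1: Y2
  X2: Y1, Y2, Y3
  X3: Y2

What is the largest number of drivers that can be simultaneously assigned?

Unit-capacity flow: source→left, listed edges, right→sink; max matching = max flow.
Augmenting path X1→Y2 (+1); matched 1.
Augmenting path X2→Y1 (+1); matched 2.
No augmenting path remains; maximum matching = 2.
König certificate: {X2, Y2} is a vertex cover of size 2 (every listed pair touches it), so no matching can be larger.

2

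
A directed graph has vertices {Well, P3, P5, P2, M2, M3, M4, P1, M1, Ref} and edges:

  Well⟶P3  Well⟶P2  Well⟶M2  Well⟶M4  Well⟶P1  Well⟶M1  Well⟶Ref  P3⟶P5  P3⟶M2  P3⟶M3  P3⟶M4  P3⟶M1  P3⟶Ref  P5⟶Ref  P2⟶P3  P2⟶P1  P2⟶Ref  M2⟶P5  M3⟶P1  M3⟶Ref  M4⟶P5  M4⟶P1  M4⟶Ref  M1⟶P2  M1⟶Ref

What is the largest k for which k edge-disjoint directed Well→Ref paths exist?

6

Assign every edge capacity 1; by Menger, the answer equals the max flow.
Path Well→Ref (+1); total 1.
Path Well→P3→Ref (+1); total 2.
Path Well→P2→Ref (+1); total 3.
Path Well→M4→Ref (+1); total 4.
Path Well→M1→Ref (+1); total 5.
Path Well→M2→P5→Ref (+1); total 6.
No residual Well→Ref path; max flow = 6.
Certifying cut of size 6: {Well→M1, Well→M2, Well→M4, Well→P2, Well→P3, Well→Ref}.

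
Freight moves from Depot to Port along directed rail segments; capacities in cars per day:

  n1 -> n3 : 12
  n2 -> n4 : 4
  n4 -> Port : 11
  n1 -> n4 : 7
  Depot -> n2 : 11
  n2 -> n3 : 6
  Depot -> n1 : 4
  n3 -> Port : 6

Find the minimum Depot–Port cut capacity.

14

Augment Depot→n1→n3→Port: bottleneck 4, flow now 4.
Augment Depot→n2→n3→Port: bottleneck 2, flow now 6.
Augment Depot→n2→n4→Port: bottleneck 4, flow now 10.
Augment Depot→n2→n3→n1→n4→Port: bottleneck 4, flow now 14. (uses reverse residual edge)
No augmenting path remains; maximum flow = 14.
By max-flow min-cut, the minimum cut capacity equals the max flow.
In the residual graph, reachable from Depot: {Depot, n2}.
Min-cut edges: Depot→n1 (4), n2→n3 (6), n2→n4 (4); capacity 4 + 6 + 4 = 14.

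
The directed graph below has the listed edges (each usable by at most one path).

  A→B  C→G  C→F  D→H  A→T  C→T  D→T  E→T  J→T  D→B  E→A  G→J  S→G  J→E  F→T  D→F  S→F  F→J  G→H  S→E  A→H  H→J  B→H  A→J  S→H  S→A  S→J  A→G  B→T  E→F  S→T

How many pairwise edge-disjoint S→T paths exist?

Assign every edge capacity 1; by Menger, the answer equals the max flow.
Path S→T (+1); total 1.
Path S→A→T (+1); total 2.
Path S→E→T (+1); total 3.
Path S→F→T (+1); total 4.
Path S→J→T (+1); total 5.
Path S→G→J→E→A→B→T (+1); total 6.
No residual S→T path; max flow = 6.
Certifying cut of size 6: {J→E, J→T, S→A, S→E, S→F, S→T}.

6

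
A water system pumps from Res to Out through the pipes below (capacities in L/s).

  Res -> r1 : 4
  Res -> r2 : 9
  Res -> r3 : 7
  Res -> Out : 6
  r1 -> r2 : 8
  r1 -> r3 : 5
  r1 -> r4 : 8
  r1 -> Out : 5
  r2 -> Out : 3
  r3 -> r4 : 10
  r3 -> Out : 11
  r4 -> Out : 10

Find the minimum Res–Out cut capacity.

Augment Res→Out: bottleneck 6, flow now 6.
Augment Res→r1→Out: bottleneck 4, flow now 10.
Augment Res→r2→Out: bottleneck 3, flow now 13.
Augment Res→r3→Out: bottleneck 7, flow now 20.
No augmenting path remains; maximum flow = 20.
By max-flow min-cut, the minimum cut capacity equals the max flow.
In the residual graph, reachable from Res: {Res, r2}.
Min-cut edges: Res→r1 (4), Res→r3 (7), Res→Out (6), r2→Out (3); capacity 4 + 7 + 6 + 3 = 20.

20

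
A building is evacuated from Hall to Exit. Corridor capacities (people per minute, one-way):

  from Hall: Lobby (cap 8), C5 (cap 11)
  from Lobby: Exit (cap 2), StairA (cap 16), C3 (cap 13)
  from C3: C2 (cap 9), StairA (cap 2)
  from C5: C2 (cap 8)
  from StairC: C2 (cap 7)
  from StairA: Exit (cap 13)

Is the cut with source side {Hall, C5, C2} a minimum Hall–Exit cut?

Given cut capacity: 8 = 8.
Augment Hall→Lobby→Exit: bottleneck 2, flow now 2.
Augment Hall→Lobby→StairA→Exit: bottleneck 6, flow now 8.
No augmenting path remains; maximum flow = 8.
Cut capacity 8 equals the max flow, so it is a minimum cut.

Yes — it is a minimum cut (capacity 8).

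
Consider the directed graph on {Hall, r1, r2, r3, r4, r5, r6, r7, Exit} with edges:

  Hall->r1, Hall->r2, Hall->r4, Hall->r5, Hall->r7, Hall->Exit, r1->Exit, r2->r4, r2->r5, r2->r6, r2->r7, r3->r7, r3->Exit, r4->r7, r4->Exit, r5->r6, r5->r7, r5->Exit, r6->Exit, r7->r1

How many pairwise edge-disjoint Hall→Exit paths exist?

Assign every edge capacity 1; by Menger, the answer equals the max flow.
Path Hall→Exit (+1); total 1.
Path Hall→r1→Exit (+1); total 2.
Path Hall→r4→Exit (+1); total 3.
Path Hall→r5→Exit (+1); total 4.
Path Hall→r2→r6→Exit (+1); total 5.
No residual Hall→Exit path; max flow = 5.
Certifying cut of size 5: {Hall→Exit, Hall→r2, Hall→r4, Hall→r5, r1→Exit}.

5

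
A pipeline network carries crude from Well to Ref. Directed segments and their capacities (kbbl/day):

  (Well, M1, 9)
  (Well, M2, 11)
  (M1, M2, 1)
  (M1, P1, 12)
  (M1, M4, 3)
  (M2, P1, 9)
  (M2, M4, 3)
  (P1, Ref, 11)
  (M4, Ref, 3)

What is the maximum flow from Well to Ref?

Augment Well→M1→P1→Ref: bottleneck 9, flow now 9.
Augment Well→M2→P1→Ref: bottleneck 2, flow now 11.
Augment Well→M2→M4→Ref: bottleneck 3, flow now 14.
No augmenting path remains; maximum flow = 14.
In the residual graph, reachable from Well: {Well, M1, M2, P1, M4}.
Min-cut edges: P1→Ref (11), M4→Ref (3); capacity 11 + 3 = 14.
This cut is saturated, so no flow can exceed 14.

14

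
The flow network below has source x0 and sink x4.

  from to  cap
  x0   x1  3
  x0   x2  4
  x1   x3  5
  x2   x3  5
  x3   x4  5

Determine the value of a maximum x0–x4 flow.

Augment x0→x1→x3→x4: bottleneck 3, flow now 3.
Augment x0→x2→x3→x4: bottleneck 2, flow now 5.
No augmenting path remains; maximum flow = 5.
In the residual graph, reachable from x0: {x0, x1, x2, x3}.
Min-cut edges: x3→x4 (5); capacity 5 = 5.
This cut is saturated, so no flow can exceed 5.

5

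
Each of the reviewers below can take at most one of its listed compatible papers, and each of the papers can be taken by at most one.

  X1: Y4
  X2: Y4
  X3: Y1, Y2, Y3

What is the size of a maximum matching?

2

Unit-capacity flow: source→left, listed edges, right→sink; max matching = max flow.
Augmenting path X1→Y4 (+1); matched 1.
Augmenting path X3→Y1 (+1); matched 2.
No augmenting path remains; maximum matching = 2.
König certificate: {X3, Y4} is a vertex cover of size 2 (every listed pair touches it), so no matching can be larger.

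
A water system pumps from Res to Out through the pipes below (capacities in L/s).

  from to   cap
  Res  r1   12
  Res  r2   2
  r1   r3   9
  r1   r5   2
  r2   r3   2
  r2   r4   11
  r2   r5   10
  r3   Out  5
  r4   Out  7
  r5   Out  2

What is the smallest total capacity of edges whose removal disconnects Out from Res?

Augment Res→r1→r3→Out: bottleneck 5, flow now 5.
Augment Res→r1→r5→Out: bottleneck 2, flow now 7.
Augment Res→r2→r4→Out: bottleneck 2, flow now 9.
No augmenting path remains; maximum flow = 9.
By max-flow min-cut, the minimum cut capacity equals the max flow.
In the residual graph, reachable from Res: {Res, r1, r3}.
Min-cut edges: Res→r2 (2), r1→r5 (2), r3→Out (5); capacity 2 + 2 + 5 = 9.

9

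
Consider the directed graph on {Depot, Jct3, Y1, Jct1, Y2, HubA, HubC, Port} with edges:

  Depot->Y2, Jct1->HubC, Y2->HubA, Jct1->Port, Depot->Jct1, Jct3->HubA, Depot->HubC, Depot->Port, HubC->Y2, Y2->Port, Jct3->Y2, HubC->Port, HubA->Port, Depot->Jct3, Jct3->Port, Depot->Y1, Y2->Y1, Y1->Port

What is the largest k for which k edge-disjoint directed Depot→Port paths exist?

6

Assign every edge capacity 1; by Menger, the answer equals the max flow.
Path Depot→Port (+1); total 1.
Path Depot→Jct3→Port (+1); total 2.
Path Depot→Y1→Port (+1); total 3.
Path Depot→Jct1→Port (+1); total 4.
Path Depot→Y2→Port (+1); total 5.
Path Depot→HubC→Port (+1); total 6.
No residual Depot→Port path; max flow = 6.
Certifying cut of size 6: {Depot→HubC, Depot→Jct1, Depot→Jct3, Depot→Port, Depot→Y1, Depot→Y2}.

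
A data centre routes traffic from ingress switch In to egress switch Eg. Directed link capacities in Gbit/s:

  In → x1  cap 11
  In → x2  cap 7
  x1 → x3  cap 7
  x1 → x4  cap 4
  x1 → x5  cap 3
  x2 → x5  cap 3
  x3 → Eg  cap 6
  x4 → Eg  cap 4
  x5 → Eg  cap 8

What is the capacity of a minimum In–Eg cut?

14

Augment In→x1→x3→Eg: bottleneck 6, flow now 6.
Augment In→x1→x4→Eg: bottleneck 4, flow now 10.
Augment In→x1→x5→Eg: bottleneck 1, flow now 11.
Augment In→x2→x5→Eg: bottleneck 3, flow now 14.
No augmenting path remains; maximum flow = 14.
By max-flow min-cut, the minimum cut capacity equals the max flow.
In the residual graph, reachable from In: {In, x2}.
Min-cut edges: In→x1 (11), x2→x5 (3); capacity 11 + 3 = 14.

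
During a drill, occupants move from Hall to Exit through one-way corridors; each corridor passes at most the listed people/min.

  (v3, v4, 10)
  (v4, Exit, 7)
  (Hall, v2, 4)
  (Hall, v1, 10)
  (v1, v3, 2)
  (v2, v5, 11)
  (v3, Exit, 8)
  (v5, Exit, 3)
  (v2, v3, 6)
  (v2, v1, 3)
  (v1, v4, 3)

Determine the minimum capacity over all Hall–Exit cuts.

Augment Hall→v1→v3→Exit: bottleneck 2, flow now 2.
Augment Hall→v1→v4→Exit: bottleneck 3, flow now 5.
Augment Hall→v2→v3→Exit: bottleneck 4, flow now 9.
No augmenting path remains; maximum flow = 9.
By max-flow min-cut, the minimum cut capacity equals the max flow.
In the residual graph, reachable from Hall: {Hall, v1}.
Min-cut edges: Hall→v2 (4), v1→v3 (2), v1→v4 (3); capacity 4 + 2 + 3 = 9.

9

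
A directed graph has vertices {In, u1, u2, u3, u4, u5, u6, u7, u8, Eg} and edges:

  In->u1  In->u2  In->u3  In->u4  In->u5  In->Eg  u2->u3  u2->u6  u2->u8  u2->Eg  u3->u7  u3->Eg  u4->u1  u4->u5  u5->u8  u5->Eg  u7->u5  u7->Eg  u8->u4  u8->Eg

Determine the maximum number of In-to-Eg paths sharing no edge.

5

Assign every edge capacity 1; by Menger, the answer equals the max flow.
Path In→Eg (+1); total 1.
Path In→u2→Eg (+1); total 2.
Path In→u3→Eg (+1); total 3.
Path In→u5→Eg (+1); total 4.
Path In→u4→u5→u8→Eg (+1); total 5.
No residual In→Eg path; max flow = 5.
Certifying cut of size 5: {In→Eg, In→u2, In→u3, In→u4, In→u5}.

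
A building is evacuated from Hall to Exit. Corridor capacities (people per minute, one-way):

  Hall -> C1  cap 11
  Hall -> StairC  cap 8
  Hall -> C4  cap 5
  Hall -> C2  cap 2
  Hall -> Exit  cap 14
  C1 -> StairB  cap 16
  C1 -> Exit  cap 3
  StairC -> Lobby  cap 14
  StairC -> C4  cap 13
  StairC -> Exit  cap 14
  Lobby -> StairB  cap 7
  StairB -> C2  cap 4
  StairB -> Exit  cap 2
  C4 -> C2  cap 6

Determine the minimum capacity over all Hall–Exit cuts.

27

Augment Hall→Exit: bottleneck 14, flow now 14.
Augment Hall→C1→Exit: bottleneck 3, flow now 17.
Augment Hall→StairC→Exit: bottleneck 8, flow now 25.
Augment Hall→C1→StairB→Exit: bottleneck 2, flow now 27.
No augmenting path remains; maximum flow = 27.
By max-flow min-cut, the minimum cut capacity equals the max flow.
In the residual graph, reachable from Hall: {Hall, C1, StairB, C4, C2}.
Min-cut edges: Hall→StairC (8), Hall→Exit (14), C1→Exit (3), StairB→Exit (2); capacity 8 + 14 + 3 + 2 = 27.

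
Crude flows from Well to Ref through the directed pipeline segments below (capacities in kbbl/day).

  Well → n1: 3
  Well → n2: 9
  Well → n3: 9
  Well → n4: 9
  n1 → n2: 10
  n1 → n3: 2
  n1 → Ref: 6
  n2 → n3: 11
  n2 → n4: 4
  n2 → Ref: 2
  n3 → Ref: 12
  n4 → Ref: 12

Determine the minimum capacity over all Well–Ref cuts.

29

Augment Well→n1→Ref: bottleneck 3, flow now 3.
Augment Well→n2→Ref: bottleneck 2, flow now 5.
Augment Well→n3→Ref: bottleneck 9, flow now 14.
Augment Well→n4→Ref: bottleneck 9, flow now 23.
Augment Well→n2→n3→Ref: bottleneck 3, flow now 26.
Augment Well→n2→n4→Ref: bottleneck 3, flow now 29.
No augmenting path remains; maximum flow = 29.
By max-flow min-cut, the minimum cut capacity equals the max flow.
In the residual graph, reachable from Well: {Well, n2, n3, n4}.
Min-cut edges: Well→n1 (3), n2→Ref (2), n3→Ref (12), n4→Ref (12); capacity 3 + 2 + 12 + 12 = 29.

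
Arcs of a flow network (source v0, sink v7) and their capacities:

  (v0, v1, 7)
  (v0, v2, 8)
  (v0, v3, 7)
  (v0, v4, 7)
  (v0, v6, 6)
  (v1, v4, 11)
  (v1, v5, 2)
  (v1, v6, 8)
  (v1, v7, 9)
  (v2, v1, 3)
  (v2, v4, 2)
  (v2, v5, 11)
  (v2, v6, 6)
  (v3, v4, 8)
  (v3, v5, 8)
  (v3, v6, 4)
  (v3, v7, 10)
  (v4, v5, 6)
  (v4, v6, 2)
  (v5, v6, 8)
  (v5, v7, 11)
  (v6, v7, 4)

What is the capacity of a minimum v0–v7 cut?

Augment v0→v1→v7: bottleneck 7, flow now 7.
Augment v0→v3→v7: bottleneck 7, flow now 14.
Augment v0→v6→v7: bottleneck 4, flow now 18.
Augment v0→v2→v1→v7: bottleneck 2, flow now 20.
Augment v0→v2→v5→v7: bottleneck 6, flow now 26.
Augment v0→v4→v5→v7: bottleneck 5, flow now 31.
No augmenting path remains; maximum flow = 31.
By max-flow min-cut, the minimum cut capacity equals the max flow.
In the residual graph, reachable from v0: {v0, v1, v2, v4, v5, v6}.
Min-cut edges: v0→v3 (7), v1→v7 (9), v5→v7 (11), v6→v7 (4); capacity 7 + 9 + 11 + 4 = 31.

31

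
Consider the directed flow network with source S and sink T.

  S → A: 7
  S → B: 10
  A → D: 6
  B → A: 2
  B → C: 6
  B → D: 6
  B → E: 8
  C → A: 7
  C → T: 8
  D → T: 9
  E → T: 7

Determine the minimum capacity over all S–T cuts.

16

Augment S→A→D→T: bottleneck 6, flow now 6.
Augment S→B→C→T: bottleneck 6, flow now 12.
Augment S→B→D→T: bottleneck 3, flow now 15.
Augment S→B→E→T: bottleneck 1, flow now 16.
No augmenting path remains; maximum flow = 16.
By max-flow min-cut, the minimum cut capacity equals the max flow.
In the residual graph, reachable from S: {S, A}.
Min-cut edges: S→B (10), A→D (6); capacity 10 + 6 = 16.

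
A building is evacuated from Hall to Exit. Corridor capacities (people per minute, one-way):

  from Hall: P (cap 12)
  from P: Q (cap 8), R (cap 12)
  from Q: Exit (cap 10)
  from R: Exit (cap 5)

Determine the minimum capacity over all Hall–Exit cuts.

Augment Hall→P→Q→Exit: bottleneck 8, flow now 8.
Augment Hall→P→R→Exit: bottleneck 4, flow now 12.
No augmenting path remains; maximum flow = 12.
By max-flow min-cut, the minimum cut capacity equals the max flow.
In the residual graph, reachable from Hall: {Hall}.
Min-cut edges: Hall→P (12); capacity 12 = 12.

12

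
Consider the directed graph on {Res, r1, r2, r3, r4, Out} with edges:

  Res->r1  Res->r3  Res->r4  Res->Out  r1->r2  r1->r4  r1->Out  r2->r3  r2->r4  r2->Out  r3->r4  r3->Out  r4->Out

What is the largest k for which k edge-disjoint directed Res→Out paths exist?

Assign every edge capacity 1; by Menger, the answer equals the max flow.
Path Res→Out (+1); total 1.
Path Res→r1→Out (+1); total 2.
Path Res→r3→Out (+1); total 3.
Path Res→r4→Out (+1); total 4.
No residual Res→Out path; max flow = 4.
Certifying cut of size 4: {Res→Out, Res→r1, Res→r3, Res→r4}.

4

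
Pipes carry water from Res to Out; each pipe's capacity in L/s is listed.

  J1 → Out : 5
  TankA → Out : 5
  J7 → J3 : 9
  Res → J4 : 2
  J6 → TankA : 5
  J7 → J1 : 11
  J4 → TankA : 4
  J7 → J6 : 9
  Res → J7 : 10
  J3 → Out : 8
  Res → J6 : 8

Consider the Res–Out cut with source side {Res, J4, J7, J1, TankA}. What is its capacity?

36

Edges leaving {Res, J4, J7, J1, TankA}: Res→J6 (8), J7→J6 (9), J7→J3 (9), J1→Out (5), TankA→Out (5).
Cut capacity = 8 + 9 + 9 + 5 + 5 = 36.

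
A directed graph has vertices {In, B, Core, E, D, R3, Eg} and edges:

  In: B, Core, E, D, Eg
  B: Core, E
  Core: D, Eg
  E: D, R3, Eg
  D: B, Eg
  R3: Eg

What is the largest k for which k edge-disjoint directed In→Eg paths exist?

Assign every edge capacity 1; by Menger, the answer equals the max flow.
Path In→Eg (+1); total 1.
Path In→Core→Eg (+1); total 2.
Path In→E→Eg (+1); total 3.
Path In→D→Eg (+1); total 4.
Path In→B→E→R3→Eg (+1); total 5.
No residual In→Eg path; max flow = 5.
Certifying cut of size 5: {In→B, In→Core, In→D, In→E, In→Eg}.

5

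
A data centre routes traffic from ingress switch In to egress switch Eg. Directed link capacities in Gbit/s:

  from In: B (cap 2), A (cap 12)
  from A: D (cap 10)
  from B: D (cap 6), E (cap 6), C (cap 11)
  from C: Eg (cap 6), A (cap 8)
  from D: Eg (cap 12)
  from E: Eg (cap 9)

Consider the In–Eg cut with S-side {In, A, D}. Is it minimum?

No — its capacity is 14, but the minimum cut has capacity 12.

Given cut capacity: 2 + 12 = 14.
Augment In→A→D→Eg: bottleneck 10, flow now 10.
Augment In→B→C→Eg: bottleneck 2, flow now 12.
No augmenting path remains; maximum flow = 12.
In the residual graph, reachable from In: {In, A}.
Min-cut edges: In→B (2), A→D (10); capacity 2 + 10 = 12.
Cut capacity 14 exceeds the max flow 12, so it is not minimum.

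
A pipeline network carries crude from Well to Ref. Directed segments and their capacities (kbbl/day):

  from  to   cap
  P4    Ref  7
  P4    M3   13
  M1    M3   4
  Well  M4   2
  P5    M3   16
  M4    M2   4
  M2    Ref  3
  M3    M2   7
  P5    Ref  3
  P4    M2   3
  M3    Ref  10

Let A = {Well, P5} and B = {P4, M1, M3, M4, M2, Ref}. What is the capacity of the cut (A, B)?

Edges leaving {Well, P5}: Well→M4 (2), P5→M3 (16), P5→Ref (3).
Cut capacity = 2 + 16 + 3 = 21.

21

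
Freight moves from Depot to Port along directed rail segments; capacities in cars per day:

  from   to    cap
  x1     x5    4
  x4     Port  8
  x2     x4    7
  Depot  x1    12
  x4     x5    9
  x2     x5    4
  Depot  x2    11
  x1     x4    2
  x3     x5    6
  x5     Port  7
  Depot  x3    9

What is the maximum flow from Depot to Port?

15

Augment Depot→x1→x4→Port: bottleneck 2, flow now 2.
Augment Depot→x1→x5→Port: bottleneck 4, flow now 6.
Augment Depot→x2→x4→Port: bottleneck 6, flow now 12.
Augment Depot→x2→x5→Port: bottleneck 3, flow now 15.
No augmenting path remains; maximum flow = 15.
In the residual graph, reachable from Depot: {Depot, x1, x2, x3, x4, x5}.
Min-cut edges: x4→Port (8), x5→Port (7); capacity 8 + 7 = 15.
This cut is saturated, so no flow can exceed 15.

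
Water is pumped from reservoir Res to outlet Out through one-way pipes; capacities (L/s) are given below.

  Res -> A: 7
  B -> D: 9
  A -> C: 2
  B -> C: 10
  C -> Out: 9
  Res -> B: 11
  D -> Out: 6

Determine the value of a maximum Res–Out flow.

Augment Res→A→C→Out: bottleneck 2, flow now 2.
Augment Res→B→C→Out: bottleneck 7, flow now 9.
Augment Res→B→D→Out: bottleneck 4, flow now 13.
No augmenting path remains; maximum flow = 13.
In the residual graph, reachable from Res: {Res, A}.
Min-cut edges: Res→B (11), A→C (2); capacity 11 + 2 = 13.
This cut is saturated, so no flow can exceed 13.

13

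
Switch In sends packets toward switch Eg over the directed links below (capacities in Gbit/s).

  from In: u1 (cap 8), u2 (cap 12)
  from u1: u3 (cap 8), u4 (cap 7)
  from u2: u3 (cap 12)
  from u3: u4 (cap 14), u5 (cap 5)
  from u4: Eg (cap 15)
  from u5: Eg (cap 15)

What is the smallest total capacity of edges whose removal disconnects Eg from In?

Augment In→u1→u4→Eg: bottleneck 7, flow now 7.
Augment In→u1→u3→u4→Eg: bottleneck 1, flow now 8.
Augment In→u2→u3→u4→Eg: bottleneck 7, flow now 15.
Augment In→u2→u3→u5→Eg: bottleneck 5, flow now 20.
No augmenting path remains; maximum flow = 20.
By max-flow min-cut, the minimum cut capacity equals the max flow.
In the residual graph, reachable from In: {In}.
Min-cut edges: In→u1 (8), In→u2 (12); capacity 8 + 12 = 20.

20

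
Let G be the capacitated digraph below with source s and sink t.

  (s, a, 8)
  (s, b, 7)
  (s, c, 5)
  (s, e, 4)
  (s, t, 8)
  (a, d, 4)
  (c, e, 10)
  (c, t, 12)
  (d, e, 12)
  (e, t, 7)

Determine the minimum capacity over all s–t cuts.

Augment s→t: bottleneck 8, flow now 8.
Augment s→c→t: bottleneck 5, flow now 13.
Augment s→e→t: bottleneck 4, flow now 17.
Augment s→a→d→e→t: bottleneck 3, flow now 20.
No augmenting path remains; maximum flow = 20.
By max-flow min-cut, the minimum cut capacity equals the max flow.
In the residual graph, reachable from s: {s, a, b, d, e}.
Min-cut edges: s→c (5), s→t (8), e→t (7); capacity 5 + 8 + 7 = 20.

20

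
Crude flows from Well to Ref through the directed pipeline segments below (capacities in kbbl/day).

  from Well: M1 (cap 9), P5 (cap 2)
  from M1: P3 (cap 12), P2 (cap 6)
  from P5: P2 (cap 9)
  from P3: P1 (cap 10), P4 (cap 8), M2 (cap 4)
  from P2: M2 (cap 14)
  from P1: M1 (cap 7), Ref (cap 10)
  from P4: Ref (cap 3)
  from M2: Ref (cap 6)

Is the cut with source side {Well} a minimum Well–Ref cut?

Given cut capacity: 9 + 2 = 11.
Augment Well→M1→P3→P1→Ref: bottleneck 9, flow now 9.
Augment Well→P5→P2→M2→Ref: bottleneck 2, flow now 11.
No augmenting path remains; maximum flow = 11.
Cut capacity 11 equals the max flow, so it is a minimum cut.

Yes — it is a minimum cut (capacity 11).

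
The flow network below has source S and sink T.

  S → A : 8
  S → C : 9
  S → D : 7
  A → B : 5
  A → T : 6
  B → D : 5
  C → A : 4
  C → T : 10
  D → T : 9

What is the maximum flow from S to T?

Augment S→A→T: bottleneck 6, flow now 6.
Augment S→C→T: bottleneck 9, flow now 15.
Augment S→D→T: bottleneck 7, flow now 22.
Augment S→A→B→D→T: bottleneck 2, flow now 24.
No augmenting path remains; maximum flow = 24.
In the residual graph, reachable from S: {S}.
Min-cut edges: S→A (8), S→C (9), S→D (7); capacity 8 + 9 + 7 = 24.
This cut is saturated, so no flow can exceed 24.

24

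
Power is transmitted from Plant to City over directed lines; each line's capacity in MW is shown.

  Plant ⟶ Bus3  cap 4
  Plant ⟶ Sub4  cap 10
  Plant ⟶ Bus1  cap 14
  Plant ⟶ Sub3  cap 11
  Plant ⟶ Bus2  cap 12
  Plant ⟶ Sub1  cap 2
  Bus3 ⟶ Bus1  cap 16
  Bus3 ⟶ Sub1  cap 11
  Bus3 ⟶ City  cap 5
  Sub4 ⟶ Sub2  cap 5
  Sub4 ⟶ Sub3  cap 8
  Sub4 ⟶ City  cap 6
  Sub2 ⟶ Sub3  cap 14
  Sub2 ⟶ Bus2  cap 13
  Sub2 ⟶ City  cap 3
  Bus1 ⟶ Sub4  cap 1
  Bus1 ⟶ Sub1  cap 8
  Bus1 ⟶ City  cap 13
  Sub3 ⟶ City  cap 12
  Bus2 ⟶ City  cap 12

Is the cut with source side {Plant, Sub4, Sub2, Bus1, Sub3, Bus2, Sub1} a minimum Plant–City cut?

Given cut capacity: 4 + 6 + 3 + 13 + 12 + 12 = 50.
Augment Plant→Bus3→City: bottleneck 4, flow now 4.
Augment Plant→Sub4→City: bottleneck 6, flow now 10.
Augment Plant→Bus1→City: bottleneck 13, flow now 23.
Augment Plant→Sub3→City: bottleneck 11, flow now 34.
Augment Plant→Bus2→City: bottleneck 12, flow now 46.
Augment Plant→Sub4→Sub2→City: bottleneck 3, flow now 49.
Augment Plant→Sub4→Sub3→City: bottleneck 1, flow now 50.
No augmenting path remains; maximum flow = 50.
Cut capacity 50 equals the max flow, so it is a minimum cut.

Yes — it is a minimum cut (capacity 50).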